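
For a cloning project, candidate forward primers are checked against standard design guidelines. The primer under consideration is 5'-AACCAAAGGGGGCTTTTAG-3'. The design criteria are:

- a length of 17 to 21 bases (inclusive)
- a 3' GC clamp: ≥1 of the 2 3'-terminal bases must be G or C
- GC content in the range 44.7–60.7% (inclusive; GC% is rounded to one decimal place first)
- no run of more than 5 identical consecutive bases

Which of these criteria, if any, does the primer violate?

Base counts: A=6, T=4, G=6, C=3 (length 19).
length: length 19 ✓
GC clamp: 3' end AG has 1 G/C ✓
GC content: GC 9/19 = 47.4% ✓
homopolymer run: longest run = 5 ✓

Meets all criteria.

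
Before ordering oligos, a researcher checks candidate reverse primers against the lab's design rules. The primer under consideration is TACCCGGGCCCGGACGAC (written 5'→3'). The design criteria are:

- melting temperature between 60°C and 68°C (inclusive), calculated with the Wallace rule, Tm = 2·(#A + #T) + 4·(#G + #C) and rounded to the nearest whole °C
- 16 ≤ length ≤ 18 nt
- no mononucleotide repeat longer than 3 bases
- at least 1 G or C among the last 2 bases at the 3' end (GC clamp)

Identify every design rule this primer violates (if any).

Base counts: A=3, T=1, G=6, C=8 (length 18).
Tm: Tm = 2·4 + 4·14 = 64°C ✓
length: length 18 ✓
homopolymer run: longest run = 3 ✓
GC clamp: 3' end AC has 1 G/C ✓

Meets all criteria.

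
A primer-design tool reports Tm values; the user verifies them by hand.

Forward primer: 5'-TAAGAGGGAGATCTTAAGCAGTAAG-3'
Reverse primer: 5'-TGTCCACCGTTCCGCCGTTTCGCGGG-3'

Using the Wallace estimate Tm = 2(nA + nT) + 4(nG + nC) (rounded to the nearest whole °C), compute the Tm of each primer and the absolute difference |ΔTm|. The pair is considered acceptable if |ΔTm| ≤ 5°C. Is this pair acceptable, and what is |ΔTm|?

|ΔTm| = 18°C; the pair is not acceptable.

Forward: A=10 T=5 G=8 C=2 → Tm = 2·15 + 4·10 = 70°C.
Reverse: A=1 T=7 G=8 C=10 → Tm = 2·8 + 4·18 = 88°C.
|ΔTm| = |70 − 88| = 18°C, > 5°C.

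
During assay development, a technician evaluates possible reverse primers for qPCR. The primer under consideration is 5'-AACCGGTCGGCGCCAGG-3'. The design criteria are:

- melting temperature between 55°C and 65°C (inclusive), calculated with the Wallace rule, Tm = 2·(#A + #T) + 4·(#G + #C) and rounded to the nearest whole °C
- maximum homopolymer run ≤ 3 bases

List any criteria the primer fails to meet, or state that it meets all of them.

Meets all criteria.

Base counts: A=3, T=1, G=7, C=6 (length 17).
Tm: Tm = 2·4 + 4·13 = 60°C ✓
homopolymer run: longest run = 2 ✓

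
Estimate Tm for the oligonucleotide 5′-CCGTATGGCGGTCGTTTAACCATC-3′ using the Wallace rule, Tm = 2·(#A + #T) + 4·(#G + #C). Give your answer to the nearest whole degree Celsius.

Base counts: A=4, T=7, G=6, C=7 (length 24).
Tm = 2·(4+7) + 4·(6+7) = 2·11 + 4·13 = 22 + 52 = 74°C.

74°C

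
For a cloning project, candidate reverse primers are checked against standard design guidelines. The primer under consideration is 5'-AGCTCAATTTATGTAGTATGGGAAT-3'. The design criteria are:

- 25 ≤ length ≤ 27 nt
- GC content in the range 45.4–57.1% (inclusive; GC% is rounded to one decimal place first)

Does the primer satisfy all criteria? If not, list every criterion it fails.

Base counts: A=8, T=9, G=6, C=2 (length 25).
length: length 25 ✓
GC content: GC 8/25 = 32.0%, outside 45.4–57.1% ✗

Fails: GC content.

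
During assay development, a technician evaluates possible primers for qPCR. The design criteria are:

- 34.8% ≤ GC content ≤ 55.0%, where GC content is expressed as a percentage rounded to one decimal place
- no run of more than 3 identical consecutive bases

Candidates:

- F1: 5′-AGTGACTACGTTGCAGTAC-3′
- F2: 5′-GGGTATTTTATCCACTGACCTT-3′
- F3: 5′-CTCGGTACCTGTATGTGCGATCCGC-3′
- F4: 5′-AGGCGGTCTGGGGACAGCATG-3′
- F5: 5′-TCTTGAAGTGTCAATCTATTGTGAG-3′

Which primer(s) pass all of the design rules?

F1 and F5.

F1 (19 nt, A=5 T=5 G=5 C=4): GC 9/19 = 47.4% ✓; longest run = 2 ✓ — passes.
F2 (22 nt, A=4 T=9 G=4 C=5): GC 9/22 = 40.9% ✓; longest run = 4, exceeds 3 ✗ — fails.
F3 (25 nt, A=3 T=7 G=7 C=8): GC 15/25 = 60.0%, outside 34.8–55.0% ✗; longest run = 2 ✓ — fails.
F4 (21 nt, A=4 T=3 G=10 C=4): GC 14/21 = 66.7%, outside 34.8–55.0% ✗; longest run = 4, exceeds 3 ✗ — fails.
F5 (25 nt, A=6 T=10 G=6 C=3): GC 9/25 = 36.0% ✓; longest run = 2 ✓ — passes.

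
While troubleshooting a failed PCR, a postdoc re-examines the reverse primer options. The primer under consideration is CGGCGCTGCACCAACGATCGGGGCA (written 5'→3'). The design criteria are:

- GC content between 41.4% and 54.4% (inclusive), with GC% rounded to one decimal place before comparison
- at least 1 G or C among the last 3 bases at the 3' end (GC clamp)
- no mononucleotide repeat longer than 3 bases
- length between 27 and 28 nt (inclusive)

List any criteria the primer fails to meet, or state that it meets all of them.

Base counts: A=5, T=2, G=9, C=9 (length 25).
GC content: GC 18/25 = 72.0%, outside 41.4–54.4% ✗
GC clamp: 3' end GCA has 2 G/C ✓
homopolymer run: longest run = 4, exceeds 3 ✗
length: length 25, outside 27–28 ✗

Fails: GC content, homopolymer run, length.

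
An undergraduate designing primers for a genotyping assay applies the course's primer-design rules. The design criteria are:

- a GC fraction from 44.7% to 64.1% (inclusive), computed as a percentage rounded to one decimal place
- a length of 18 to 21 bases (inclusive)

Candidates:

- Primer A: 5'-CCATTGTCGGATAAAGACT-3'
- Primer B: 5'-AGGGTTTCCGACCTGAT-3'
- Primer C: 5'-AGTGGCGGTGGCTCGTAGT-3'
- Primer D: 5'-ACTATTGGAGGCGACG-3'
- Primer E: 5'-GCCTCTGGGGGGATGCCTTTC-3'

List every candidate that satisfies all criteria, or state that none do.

Primer A (19 nt, A=6 T=5 G=4 C=4): GC 8/19 = 42.1%, outside 44.7–64.1% ✗; length 19 ✓ — fails.
Primer B (17 nt, A=3 T=5 G=5 C=4): GC 9/17 = 52.9% ✓; length 17, outside 18–21 ✗ — fails.
Primer C (19 nt, A=2 T=5 G=9 C=3): GC 12/19 = 63.2% ✓; length 19 ✓ — passes.
Primer D (16 nt, A=4 T=3 G=6 C=3): GC 9/16 = 56.3% ✓; length 16, outside 18–21 ✗ — fails.
Primer E (21 nt, A=1 T=6 G=8 C=6): GC 14/21 = 66.7%, outside 44.7–64.1% ✗; length 21 ✓ — fails.

Primer C only.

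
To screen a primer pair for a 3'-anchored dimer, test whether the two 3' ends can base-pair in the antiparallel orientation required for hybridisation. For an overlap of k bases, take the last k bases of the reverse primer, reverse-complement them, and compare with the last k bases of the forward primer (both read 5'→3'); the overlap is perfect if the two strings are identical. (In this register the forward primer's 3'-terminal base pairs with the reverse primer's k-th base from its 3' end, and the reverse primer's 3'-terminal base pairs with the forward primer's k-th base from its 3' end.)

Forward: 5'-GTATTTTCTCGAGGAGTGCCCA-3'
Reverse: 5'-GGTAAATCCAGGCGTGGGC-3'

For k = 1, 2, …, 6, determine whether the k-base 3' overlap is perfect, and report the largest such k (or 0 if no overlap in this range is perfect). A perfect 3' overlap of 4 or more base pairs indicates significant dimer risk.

Last 6 bases (5'→3') — forward …TGCCCA, reverse …GTGGGC.
Reverse complement of the reverse primer's last 6 bases: GCCCAC; its first k bases are the reverse complement of the reverse primer's last k bases, so a perfect k-base overlap needs the forward primer's last k bases to equal them.
Comparing (forward last k vs required): k=1: A vs G ✗; k=2: CA vs GC ✗; k=3: CCA vs GCC ✗; k=4: CCCA vs GCCC ✗; k=5: GCCCA vs GCCCA ✓; k=6: TGCCCA vs GCCCAC ✗.
Only k = 5 is perfect, so the longest perfect 3' overlap is 5.

Longest perfect overlap: 5 complementary base pairs; significant dimer risk (threshold 4).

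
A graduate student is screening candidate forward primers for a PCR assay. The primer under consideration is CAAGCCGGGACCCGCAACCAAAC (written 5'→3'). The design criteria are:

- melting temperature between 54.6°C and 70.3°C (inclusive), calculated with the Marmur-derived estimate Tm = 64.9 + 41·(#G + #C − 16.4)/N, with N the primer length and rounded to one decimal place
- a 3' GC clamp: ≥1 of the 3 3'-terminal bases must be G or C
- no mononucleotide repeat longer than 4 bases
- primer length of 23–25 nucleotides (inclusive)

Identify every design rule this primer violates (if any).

Meets all criteria.

Base counts: A=8, T=0, G=5, C=10 (length 23).
Tm: Tm = 64.9 + 41·(15 − 16.4)/23 = 62.4°C ✓
GC clamp: 3' end AAC has 1 G/C ✓
homopolymer run: longest run = 3 ✓
length: length 23 ✓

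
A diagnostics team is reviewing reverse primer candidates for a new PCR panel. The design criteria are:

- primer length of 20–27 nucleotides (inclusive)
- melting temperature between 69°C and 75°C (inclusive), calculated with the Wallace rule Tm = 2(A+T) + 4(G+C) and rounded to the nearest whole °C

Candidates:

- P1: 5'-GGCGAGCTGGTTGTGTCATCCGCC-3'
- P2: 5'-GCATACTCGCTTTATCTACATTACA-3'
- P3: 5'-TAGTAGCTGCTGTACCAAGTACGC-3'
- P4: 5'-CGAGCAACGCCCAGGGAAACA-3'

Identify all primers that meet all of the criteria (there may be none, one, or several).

P1 (24 nt, A=2 T=6 G=9 C=7): length 24 ✓; Tm = 2·8 + 4·16 = 80°C, outside 69–75°C ✗ — fails.
P2 (25 nt, A=7 T=9 G=2 C=7): length 25 ✓; Tm = 2·16 + 4·9 = 68°C, outside 69–75°C ✗ — fails.
P3 (24 nt, A=6 T=6 G=6 C=6): length 24 ✓; Tm = 2·12 + 4·12 = 72°C ✓ — passes.
P4 (21 nt, A=8 T=0 G=6 C=7): length 21 ✓; Tm = 2·8 + 4·13 = 68°C, outside 69–75°C ✗ — fails.

P3 only.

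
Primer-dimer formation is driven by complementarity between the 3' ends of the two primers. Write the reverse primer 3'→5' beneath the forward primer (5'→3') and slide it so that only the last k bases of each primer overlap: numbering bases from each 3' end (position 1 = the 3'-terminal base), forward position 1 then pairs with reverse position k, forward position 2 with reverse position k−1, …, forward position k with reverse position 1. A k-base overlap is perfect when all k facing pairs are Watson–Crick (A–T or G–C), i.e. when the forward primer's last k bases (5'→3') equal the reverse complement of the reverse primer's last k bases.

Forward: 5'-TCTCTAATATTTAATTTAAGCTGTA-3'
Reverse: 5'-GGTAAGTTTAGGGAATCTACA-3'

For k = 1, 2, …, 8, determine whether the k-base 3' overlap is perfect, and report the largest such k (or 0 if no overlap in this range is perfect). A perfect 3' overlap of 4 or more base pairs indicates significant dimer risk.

Longest perfect overlap: 4 complementary base pairs; significant dimer risk (threshold 4).

Last 8 bases (5'→3') — forward …AAGCTGTA, reverse …AATCTACA.
Reverse complement of the reverse primer's last 8 bases: TGTAGATT; its first k bases are the reverse complement of the reverse primer's last k bases, so a perfect k-base overlap needs the forward primer's last k bases to equal them.
Comparing (forward last k vs required): k=1: A vs T ✗; k=2: TA vs TG ✗; k=3: GTA vs TGT ✗; k=4: TGTA vs TGTA ✓; k=5: CTGTA vs TGTAG ✗; k=6: GCTGTA vs TGTAGA ✗; k=7: AGCTGTA vs TGTAGAT ✗; k=8: AAGCTGTA vs TGTAGATT ✗.
Only k = 4 is perfect, so the longest perfect 3' overlap is 4.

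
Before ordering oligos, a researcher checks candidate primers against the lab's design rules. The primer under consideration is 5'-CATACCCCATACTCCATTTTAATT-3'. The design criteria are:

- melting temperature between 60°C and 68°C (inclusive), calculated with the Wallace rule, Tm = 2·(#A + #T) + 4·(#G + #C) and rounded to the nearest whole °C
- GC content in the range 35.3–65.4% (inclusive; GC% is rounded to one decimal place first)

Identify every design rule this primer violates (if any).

Base counts: A=7, T=9, G=0, C=8 (length 24).
Tm: Tm = 2·16 + 4·8 = 64°C ✓
GC content: GC 8/24 = 33.3%, outside 35.3–65.4% ✗

Fails: GC content.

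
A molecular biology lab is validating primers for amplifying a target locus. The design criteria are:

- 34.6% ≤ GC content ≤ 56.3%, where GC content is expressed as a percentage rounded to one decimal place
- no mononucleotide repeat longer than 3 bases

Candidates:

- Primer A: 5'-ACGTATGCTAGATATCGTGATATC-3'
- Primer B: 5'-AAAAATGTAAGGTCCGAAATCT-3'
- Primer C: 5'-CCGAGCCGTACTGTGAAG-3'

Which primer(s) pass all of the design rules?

Primer A only.

Primer A (24 nt, A=7 T=8 G=5 C=4): GC 9/24 = 37.5% ✓; longest run = 1 ✓ — passes.
Primer B (22 nt, A=10 T=5 G=4 C=3): GC 7/22 = 31.8%, outside 34.6–56.3% ✗; longest run = 5, exceeds 3 ✗ — fails.
Primer C (18 nt, A=4 T=3 G=6 C=5): GC 11/18 = 61.1%, outside 34.6–56.3% ✗; longest run = 2 ✓ — fails.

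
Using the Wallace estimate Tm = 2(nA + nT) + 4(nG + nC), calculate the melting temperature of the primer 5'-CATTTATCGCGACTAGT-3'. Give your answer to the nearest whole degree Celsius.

Base counts: A=4, T=6, G=3, C=4 (length 17).
Tm = 2·(4+6) + 4·(3+4) = 2·10 + 4·7 = 20 + 28 = 48°C.

48°C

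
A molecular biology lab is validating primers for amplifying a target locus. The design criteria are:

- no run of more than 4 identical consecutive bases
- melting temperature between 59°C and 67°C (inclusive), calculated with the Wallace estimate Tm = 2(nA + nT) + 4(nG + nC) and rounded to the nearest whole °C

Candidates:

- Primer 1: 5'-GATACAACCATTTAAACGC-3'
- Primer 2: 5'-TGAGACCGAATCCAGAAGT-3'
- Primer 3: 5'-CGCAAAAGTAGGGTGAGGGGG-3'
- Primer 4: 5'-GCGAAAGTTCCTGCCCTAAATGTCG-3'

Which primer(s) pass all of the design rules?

None of the candidates satisfy all criteria.

Primer 1 (19 nt, A=8 T=4 G=2 C=5): longest run = 3 ✓; Tm = 2·12 + 4·7 = 52°C, outside 59–67°C ✗ — fails.
Primer 2 (19 nt, A=7 T=3 G=5 C=4): longest run = 2 ✓; Tm = 2·10 + 4·9 = 56°C, outside 59–67°C ✗ — fails.
Primer 3 (21 nt, A=6 T=2 G=11 C=2): longest run = 5, exceeds 4 ✗; Tm = 2·8 + 4·13 = 68°C, outside 59–67°C ✗ — fails.
Primer 4 (25 nt, A=6 T=6 G=6 C=7): longest run = 3 ✓; Tm = 2·12 + 4·13 = 76°C, outside 59–67°C ✗ — fails.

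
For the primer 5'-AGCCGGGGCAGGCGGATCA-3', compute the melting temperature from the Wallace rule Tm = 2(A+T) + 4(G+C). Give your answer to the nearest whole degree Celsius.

66°C

Base counts: A=4, T=1, G=9, C=5 (length 19).
Tm = 2·(4+1) + 4·(9+5) = 2·5 + 4·14 = 10 + 56 = 66°C.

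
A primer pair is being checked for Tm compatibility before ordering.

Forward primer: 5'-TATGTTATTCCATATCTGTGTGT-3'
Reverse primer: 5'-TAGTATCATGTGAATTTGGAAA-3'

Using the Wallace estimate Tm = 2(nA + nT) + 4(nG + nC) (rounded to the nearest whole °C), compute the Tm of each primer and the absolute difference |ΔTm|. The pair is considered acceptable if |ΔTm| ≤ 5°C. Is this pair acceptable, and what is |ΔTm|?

|ΔTm| = 4°C; the pair is acceptable.

Forward: A=4 T=12 G=4 C=3 → Tm = 2·16 + 4·7 = 60°C.
Reverse: A=8 T=8 G=5 C=1 → Tm = 2·16 + 4·6 = 56°C.
|ΔTm| = |60 − 56| = 4°C, ≤ 5°C.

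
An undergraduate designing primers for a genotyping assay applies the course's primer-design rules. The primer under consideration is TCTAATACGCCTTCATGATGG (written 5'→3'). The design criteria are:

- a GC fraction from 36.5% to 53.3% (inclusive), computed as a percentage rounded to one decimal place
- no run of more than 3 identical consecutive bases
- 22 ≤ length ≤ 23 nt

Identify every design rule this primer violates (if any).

Base counts: A=5, T=7, G=4, C=5 (length 21).
GC content: GC 9/21 = 42.9% ✓
homopolymer run: longest run = 2 ✓
length: length 21, outside 22–23 ✗

Fails: length.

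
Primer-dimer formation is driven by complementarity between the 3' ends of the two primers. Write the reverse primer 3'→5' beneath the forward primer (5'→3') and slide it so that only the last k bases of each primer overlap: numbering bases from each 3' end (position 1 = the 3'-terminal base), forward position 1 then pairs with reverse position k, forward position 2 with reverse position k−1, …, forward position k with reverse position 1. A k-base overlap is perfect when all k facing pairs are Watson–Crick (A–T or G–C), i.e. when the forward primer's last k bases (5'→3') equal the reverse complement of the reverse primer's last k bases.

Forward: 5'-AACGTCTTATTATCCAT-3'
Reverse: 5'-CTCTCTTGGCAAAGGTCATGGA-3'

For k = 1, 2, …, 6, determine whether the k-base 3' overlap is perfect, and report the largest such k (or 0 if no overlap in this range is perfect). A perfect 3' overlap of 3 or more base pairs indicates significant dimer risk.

Last 6 bases (5'→3') — forward …ATCCAT, reverse …CATGGA.
Reverse complement of the reverse primer's last 6 bases: TCCATG; its first k bases are the reverse complement of the reverse primer's last k bases, so a perfect k-base overlap needs the forward primer's last k bases to equal them.
Comparing (forward last k vs required): k=1: T vs T ✓; k=2: AT vs TC ✗; k=3: CAT vs TCC ✗; k=4: CCAT vs TCCA ✗; k=5: TCCAT vs TCCAT ✓; k=6: ATCCAT vs TCCATG ✗.
Perfect overlaps at k = 1, 5; the largest is 5.

Longest perfect overlap: 5 complementary base pairs; significant dimer risk (threshold 3).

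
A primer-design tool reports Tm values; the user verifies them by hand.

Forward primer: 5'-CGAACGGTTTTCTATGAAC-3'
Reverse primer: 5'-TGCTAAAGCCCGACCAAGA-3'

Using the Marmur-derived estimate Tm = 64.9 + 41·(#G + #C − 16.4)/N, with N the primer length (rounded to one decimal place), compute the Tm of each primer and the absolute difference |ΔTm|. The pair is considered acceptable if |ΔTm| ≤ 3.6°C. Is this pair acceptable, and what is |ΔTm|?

|ΔTm| = 4.3°C; the pair is not acceptable.

Forward: G+C = 8, N = 19 → Tm = 64.9 + 41·(8 − 16.4)/19 = 46.8°C.
Reverse: G+C = 10, N = 19 → Tm = 64.9 + 41·(10 − 16.4)/19 = 51.1°C.
|ΔTm| = |46.8 − 51.1| = 4.3°C, > 3.6°C.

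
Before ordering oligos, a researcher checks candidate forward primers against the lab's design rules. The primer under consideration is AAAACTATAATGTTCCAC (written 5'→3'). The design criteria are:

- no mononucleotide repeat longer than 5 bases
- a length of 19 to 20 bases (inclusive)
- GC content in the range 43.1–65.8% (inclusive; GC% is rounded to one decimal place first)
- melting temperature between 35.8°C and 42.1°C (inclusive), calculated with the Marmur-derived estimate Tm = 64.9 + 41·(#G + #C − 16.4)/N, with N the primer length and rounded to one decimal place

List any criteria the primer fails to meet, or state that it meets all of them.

Base counts: A=8, T=5, G=1, C=4 (length 18).
homopolymer run: longest run = 4 ✓
length: length 18, outside 19–20 ✗
GC content: GC 5/18 = 27.8%, outside 43.1–65.8% ✗
Tm: Tm = 64.9 + 41·(5 − 16.4)/18 = 38.9°C ✓

Fails: length, GC content.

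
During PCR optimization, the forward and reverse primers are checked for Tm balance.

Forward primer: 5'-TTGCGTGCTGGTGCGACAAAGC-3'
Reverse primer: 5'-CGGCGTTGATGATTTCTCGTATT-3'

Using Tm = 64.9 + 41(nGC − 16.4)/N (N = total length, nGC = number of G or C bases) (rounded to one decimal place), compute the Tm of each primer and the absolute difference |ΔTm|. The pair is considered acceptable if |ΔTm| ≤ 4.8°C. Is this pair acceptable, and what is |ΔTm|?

Forward: G+C = 13, N = 22 → Tm = 64.9 + 41·(13 − 16.4)/22 = 58.6°C.
Reverse: G+C = 10, N = 23 → Tm = 64.9 + 41·(10 − 16.4)/23 = 53.5°C.
|ΔTm| = |58.6 − 53.5| = 5.1°C, > 4.8°C.

|ΔTm| = 5.1°C; the pair is not acceptable.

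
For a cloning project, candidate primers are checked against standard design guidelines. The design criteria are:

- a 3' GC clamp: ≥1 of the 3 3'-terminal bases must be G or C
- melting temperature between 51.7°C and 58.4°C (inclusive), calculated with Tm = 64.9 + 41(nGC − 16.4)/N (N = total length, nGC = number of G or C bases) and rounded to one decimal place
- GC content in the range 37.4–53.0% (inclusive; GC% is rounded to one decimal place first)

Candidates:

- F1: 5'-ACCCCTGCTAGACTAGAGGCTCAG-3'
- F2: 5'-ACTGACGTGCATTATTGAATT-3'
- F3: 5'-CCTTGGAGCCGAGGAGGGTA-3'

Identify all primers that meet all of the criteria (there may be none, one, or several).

None of the candidates satisfy all criteria.

F1 (24 nt, A=6 T=4 G=6 C=8): 3' end CAG has 2 G/C ✓; Tm = 64.9 + 41·(14 − 16.4)/24 = 60.8°C, outside 51.7–58.4°C ✗; GC 14/24 = 58.3%, outside 37.4–53.0% ✗ — fails.
F2 (21 nt, A=6 T=8 G=4 C=3): 3' end ATT has 0 G/C, need ≥1 ✗; Tm = 64.9 + 41·(7 − 16.4)/21 = 46.5°C, outside 51.7–58.4°C ✗; GC 7/21 = 33.3%, outside 37.4–53.0% ✗ — fails.
F3 (20 nt, A=4 T=3 G=9 C=4): 3' end GTA has 1 G/C ✓; Tm = 64.9 + 41·(13 − 16.4)/20 = 57.9°C ✓; GC 13/20 = 65.0%, outside 37.4–53.0% ✗ — fails.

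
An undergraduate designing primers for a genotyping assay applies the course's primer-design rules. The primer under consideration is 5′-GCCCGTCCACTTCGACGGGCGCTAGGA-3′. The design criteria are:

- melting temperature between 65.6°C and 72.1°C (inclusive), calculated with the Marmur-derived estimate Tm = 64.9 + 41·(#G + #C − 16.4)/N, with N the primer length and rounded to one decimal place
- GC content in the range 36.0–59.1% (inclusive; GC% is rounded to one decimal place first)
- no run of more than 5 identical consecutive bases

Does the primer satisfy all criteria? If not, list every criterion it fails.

Base counts: A=4, T=4, G=9, C=10 (length 27).
Tm: Tm = 64.9 + 41·(19 − 16.4)/27 = 68.8°C ✓
GC content: GC 19/27 = 70.4%, outside 36.0–59.1% ✗
homopolymer run: longest run = 3 ✓

Fails: GC content.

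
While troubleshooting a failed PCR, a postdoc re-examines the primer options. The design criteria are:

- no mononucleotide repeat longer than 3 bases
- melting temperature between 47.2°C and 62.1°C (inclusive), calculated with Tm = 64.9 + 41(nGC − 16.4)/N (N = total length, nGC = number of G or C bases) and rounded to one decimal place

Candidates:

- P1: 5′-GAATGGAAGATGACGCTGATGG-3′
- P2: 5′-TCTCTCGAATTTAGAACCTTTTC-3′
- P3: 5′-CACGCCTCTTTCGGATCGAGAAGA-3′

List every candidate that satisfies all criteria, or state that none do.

P1 and P3.

P1 (22 nt, A=7 T=4 G=9 C=2): longest run = 2 ✓; Tm = 64.9 + 41·(11 − 16.4)/22 = 54.8°C ✓ — passes.
P2 (23 nt, A=5 T=10 G=2 C=6): longest run = 4, exceeds 3 ✗; Tm = 64.9 + 41·(8 − 16.4)/23 = 49.9°C ✓ — fails.
P3 (24 nt, A=6 T=5 G=6 C=7): longest run = 3 ✓; Tm = 64.9 + 41·(13 − 16.4)/24 = 59.1°C ✓ — passes.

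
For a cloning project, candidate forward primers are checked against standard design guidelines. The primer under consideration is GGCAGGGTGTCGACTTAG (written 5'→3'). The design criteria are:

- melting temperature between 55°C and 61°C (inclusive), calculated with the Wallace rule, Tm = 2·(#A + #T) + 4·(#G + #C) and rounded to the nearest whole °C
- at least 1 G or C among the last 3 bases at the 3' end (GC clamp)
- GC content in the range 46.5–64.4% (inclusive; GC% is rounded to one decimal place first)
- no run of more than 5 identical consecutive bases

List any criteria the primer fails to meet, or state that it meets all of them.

Base counts: A=3, T=4, G=8, C=3 (length 18).
Tm: Tm = 2·7 + 4·11 = 58°C ✓
GC clamp: 3' end TAG has 1 G/C ✓
GC content: GC 11/18 = 61.1% ✓
homopolymer run: longest run = 3 ✓

Meets all criteria.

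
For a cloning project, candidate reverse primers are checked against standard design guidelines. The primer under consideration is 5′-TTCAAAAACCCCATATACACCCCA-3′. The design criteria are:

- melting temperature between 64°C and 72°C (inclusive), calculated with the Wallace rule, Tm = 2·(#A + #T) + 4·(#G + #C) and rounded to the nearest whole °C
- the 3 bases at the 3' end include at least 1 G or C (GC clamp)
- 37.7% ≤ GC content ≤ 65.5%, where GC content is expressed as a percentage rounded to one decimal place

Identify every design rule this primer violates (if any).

Base counts: A=10, T=4, G=0, C=10 (length 24).
Tm: Tm = 2·14 + 4·10 = 68°C ✓
GC clamp: 3' end CCA has 2 G/C ✓
GC content: GC 10/24 = 41.7% ✓

Meets all criteria.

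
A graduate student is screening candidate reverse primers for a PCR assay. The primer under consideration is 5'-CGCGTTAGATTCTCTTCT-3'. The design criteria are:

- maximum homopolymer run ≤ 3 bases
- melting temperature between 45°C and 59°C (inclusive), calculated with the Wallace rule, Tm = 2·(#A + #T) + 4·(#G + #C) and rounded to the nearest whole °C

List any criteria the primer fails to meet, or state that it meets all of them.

Meets all criteria.

Base counts: A=2, T=8, G=3, C=5 (length 18).
homopolymer run: longest run = 2 ✓
Tm: Tm = 2·10 + 4·8 = 52°C ✓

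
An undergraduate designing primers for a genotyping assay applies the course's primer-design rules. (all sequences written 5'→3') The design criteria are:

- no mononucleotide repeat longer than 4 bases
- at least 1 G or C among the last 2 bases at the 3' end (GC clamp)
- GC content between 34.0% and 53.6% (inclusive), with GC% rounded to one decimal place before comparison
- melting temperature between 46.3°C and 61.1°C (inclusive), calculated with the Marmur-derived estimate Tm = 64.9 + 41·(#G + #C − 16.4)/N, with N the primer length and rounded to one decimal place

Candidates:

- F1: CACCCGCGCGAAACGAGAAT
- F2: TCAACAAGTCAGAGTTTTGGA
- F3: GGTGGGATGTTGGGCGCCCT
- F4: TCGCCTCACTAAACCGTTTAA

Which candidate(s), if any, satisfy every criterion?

F2 only.

F1 (20 nt, A=7 T=1 G=5 C=7): longest run = 3 ✓; 3' end AT has 0 G/C, need ≥1 ✗; GC 12/20 = 60.0%, outside 34.0–53.6% ✗; Tm = 64.9 + 41·(12 − 16.4)/20 = 55.9°C ✓ — fails.
F2 (21 nt, A=7 T=6 G=5 C=3): longest run = 4 ✓; 3' end GA has 1 G/C ✓; GC 8/21 = 38.1% ✓; Tm = 64.9 + 41·(8 − 16.4)/21 = 48.5°C ✓ — passes.
F3 (20 nt, A=1 T=5 G=10 C=4): longest run = 3 ✓; 3' end CT has 1 G/C ✓; GC 14/20 = 70.0%, outside 34.0–53.6% ✗; Tm = 64.9 + 41·(14 − 16.4)/20 = 60.0°C ✓ — fails.
F4 (21 nt, A=6 T=6 G=2 C=7): longest run = 3 ✓; 3' end AA has 0 G/C, need ≥1 ✗; GC 9/21 = 42.9% ✓; Tm = 64.9 + 41·(9 − 16.4)/21 = 50.5°C ✓ — fails.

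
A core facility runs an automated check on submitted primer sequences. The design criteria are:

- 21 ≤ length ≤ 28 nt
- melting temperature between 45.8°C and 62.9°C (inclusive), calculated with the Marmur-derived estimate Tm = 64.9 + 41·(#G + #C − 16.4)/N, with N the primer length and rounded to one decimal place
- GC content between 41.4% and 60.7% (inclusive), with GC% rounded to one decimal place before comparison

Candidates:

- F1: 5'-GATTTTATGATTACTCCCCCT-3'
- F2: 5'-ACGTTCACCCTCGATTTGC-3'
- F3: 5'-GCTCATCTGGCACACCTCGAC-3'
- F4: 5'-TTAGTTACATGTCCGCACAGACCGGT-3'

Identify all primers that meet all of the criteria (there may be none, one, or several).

F4 only.

F1 (21 nt, A=4 T=9 G=2 C=6): length 21 ✓; Tm = 64.9 + 41·(8 − 16.4)/21 = 48.5°C ✓; GC 8/21 = 38.1%, outside 41.4–60.7% ✗ — fails.
F2 (19 nt, A=3 T=6 G=3 C=7): length 19, outside 21–28 ✗; Tm = 64.9 + 41·(10 − 16.4)/19 = 51.1°C ✓; GC 10/19 = 52.6% ✓ — fails.
F3 (21 nt, A=4 T=4 G=4 C=9): length 21 ✓; Tm = 64.9 + 41·(13 − 16.4)/21 = 58.3°C ✓; GC 13/21 = 61.9%, outside 41.4–60.7% ✗ — fails.
F4 (26 nt, A=6 T=7 G=6 C=7): length 26 ✓; Tm = 64.9 + 41·(13 − 16.4)/26 = 59.5°C ✓; GC 13/26 = 50.0% ✓ — passes.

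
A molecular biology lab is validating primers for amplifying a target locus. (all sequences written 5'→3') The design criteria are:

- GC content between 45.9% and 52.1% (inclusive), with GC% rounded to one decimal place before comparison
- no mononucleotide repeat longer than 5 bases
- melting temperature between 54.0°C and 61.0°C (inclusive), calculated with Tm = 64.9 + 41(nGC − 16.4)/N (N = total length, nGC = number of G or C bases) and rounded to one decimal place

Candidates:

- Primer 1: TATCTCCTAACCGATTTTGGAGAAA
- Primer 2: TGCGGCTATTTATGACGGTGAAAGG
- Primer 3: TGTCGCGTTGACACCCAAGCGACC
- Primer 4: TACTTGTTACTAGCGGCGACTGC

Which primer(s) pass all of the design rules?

Primer 1 (25 nt, A=8 T=8 G=4 C=5): GC 9/25 = 36.0%, outside 45.9–52.1% ✗; longest run = 4 ✓; Tm = 64.9 + 41·(9 − 16.4)/25 = 52.8°C, outside 54.0–61.0°C ✗ — fails.
Primer 2 (25 nt, A=6 T=7 G=9 C=3): GC 12/25 = 48.0% ✓; longest run = 3 ✓; Tm = 64.9 + 41·(12 − 16.4)/25 = 57.7°C ✓ — passes.
Primer 3 (24 nt, A=5 T=4 G=6 C=9): GC 15/24 = 62.5%, outside 45.9–52.1% ✗; longest run = 3 ✓; Tm = 64.9 + 41·(15 − 16.4)/24 = 62.5°C, outside 54.0–61.0°C ✗ — fails.
Primer 4 (23 nt, A=4 T=7 G=6 C=6): GC 12/23 = 52.2%, outside 45.9–52.1% ✗; longest run = 2 ✓; Tm = 64.9 + 41·(12 − 16.4)/23 = 57.1°C ✓ — fails.

Primer 2 only.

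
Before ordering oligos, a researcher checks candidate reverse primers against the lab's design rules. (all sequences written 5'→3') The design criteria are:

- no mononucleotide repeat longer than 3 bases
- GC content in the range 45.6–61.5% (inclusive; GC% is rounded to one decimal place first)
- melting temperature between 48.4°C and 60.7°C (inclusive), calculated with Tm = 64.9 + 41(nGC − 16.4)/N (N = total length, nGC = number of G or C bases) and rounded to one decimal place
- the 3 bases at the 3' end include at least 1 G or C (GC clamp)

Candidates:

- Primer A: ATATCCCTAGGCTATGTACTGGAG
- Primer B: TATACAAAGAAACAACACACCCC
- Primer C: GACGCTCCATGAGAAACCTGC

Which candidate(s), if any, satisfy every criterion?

Primer A (24 nt, A=6 T=7 G=6 C=5): longest run = 3 ✓; GC 11/24 = 45.8% ✓; Tm = 64.9 + 41·(11 − 16.4)/24 = 55.7°C ✓; 3' end GAG has 2 G/C ✓ — passes.
Primer B (23 nt, A=12 T=2 G=1 C=8): longest run = 4, exceeds 3 ✗; GC 9/23 = 39.1%, outside 45.6–61.5% ✗; Tm = 64.9 + 41·(9 − 16.4)/23 = 51.7°C ✓; 3' end CCC has 3 G/C ✓ — fails.
Primer C (21 nt, A=6 T=3 G=5 C=7): longest run = 3 ✓; GC 12/21 = 57.1% ✓; Tm = 64.9 + 41·(12 − 16.4)/21 = 56.3°C ✓; 3' end TGC has 2 G/C ✓ — passes.

Primer A and Primer C.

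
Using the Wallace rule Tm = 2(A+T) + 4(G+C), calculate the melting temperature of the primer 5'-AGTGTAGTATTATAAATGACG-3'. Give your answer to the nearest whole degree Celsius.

Base counts: A=8, T=7, G=5, C=1 (length 21).
Tm = 2·(8+7) + 4·(5+1) = 2·15 + 4·6 = 30 + 24 = 54°C.

54°C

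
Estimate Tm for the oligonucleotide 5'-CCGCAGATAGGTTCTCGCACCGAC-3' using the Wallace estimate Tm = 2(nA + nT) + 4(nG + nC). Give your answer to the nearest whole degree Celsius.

78°C

Base counts: A=5, T=4, G=6, C=9 (length 24).
Tm = 2·(5+4) + 4·(6+9) = 2·9 + 4·15 = 18 + 60 = 78°C.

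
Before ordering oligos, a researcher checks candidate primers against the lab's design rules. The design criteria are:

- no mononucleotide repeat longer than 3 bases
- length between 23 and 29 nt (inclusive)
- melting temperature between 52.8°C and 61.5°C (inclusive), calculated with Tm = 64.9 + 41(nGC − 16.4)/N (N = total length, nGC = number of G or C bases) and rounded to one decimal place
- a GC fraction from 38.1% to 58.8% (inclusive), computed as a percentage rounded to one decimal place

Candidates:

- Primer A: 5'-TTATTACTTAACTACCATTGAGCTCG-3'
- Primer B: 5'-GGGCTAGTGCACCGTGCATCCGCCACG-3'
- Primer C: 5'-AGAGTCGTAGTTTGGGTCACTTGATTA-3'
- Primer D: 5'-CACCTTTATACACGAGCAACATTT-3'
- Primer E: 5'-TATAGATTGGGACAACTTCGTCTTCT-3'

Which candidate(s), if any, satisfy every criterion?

Primer A (26 nt, A=7 T=10 G=3 C=6): longest run = 2 ✓; length 26 ✓; Tm = 64.9 + 41·(9 − 16.4)/26 = 53.2°C ✓; GC 9/26 = 34.6%, outside 38.1–58.8% ✗ — fails.
Primer B (27 nt, A=4 T=4 G=9 C=10): longest run = 3 ✓; length 27 ✓; Tm = 64.9 + 41·(19 − 16.4)/27 = 68.8°C, outside 52.8–61.5°C ✗; GC 19/27 = 70.4%, outside 38.1–58.8% ✗ — fails.
Primer C (27 nt, A=6 T=10 G=8 C=3): longest run = 3 ✓; length 27 ✓; Tm = 64.9 + 41·(11 − 16.4)/27 = 56.7°C ✓; GC 11/27 = 40.7% ✓ — passes.
Primer D (24 nt, A=8 T=7 G=2 C=7): longest run = 3 ✓; length 24 ✓; Tm = 64.9 + 41·(9 − 16.4)/24 = 52.3°C, outside 52.8–61.5°C ✗; GC 9/24 = 37.5%, outside 38.1–58.8% ✗ — fails.
Primer E (26 nt, A=6 T=10 G=5 C=5): longest run = 3 ✓; length 26 ✓; Tm = 64.9 + 41·(10 − 16.4)/26 = 54.8°C ✓; GC 10/26 = 38.5% ✓ — passes.

Primer C and Primer E.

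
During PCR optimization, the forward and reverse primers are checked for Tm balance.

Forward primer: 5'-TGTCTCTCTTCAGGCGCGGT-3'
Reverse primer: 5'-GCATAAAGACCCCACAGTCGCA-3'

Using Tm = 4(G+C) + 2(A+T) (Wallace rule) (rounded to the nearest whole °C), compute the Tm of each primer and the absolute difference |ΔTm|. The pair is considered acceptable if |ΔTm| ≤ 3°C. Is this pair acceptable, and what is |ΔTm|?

Forward: A=1 T=7 G=6 C=6 → Tm = 2·8 + 4·12 = 64°C.
Reverse: A=8 T=2 G=4 C=8 → Tm = 2·10 + 4·12 = 68°C.
|ΔTm| = |64 − 68| = 4°C, > 3°C.

|ΔTm| = 4°C; the pair is not acceptable.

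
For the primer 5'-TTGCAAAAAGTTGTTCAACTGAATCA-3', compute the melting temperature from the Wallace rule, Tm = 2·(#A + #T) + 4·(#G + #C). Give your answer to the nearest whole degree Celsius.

68°C

Base counts: A=10, T=8, G=4, C=4 (length 26).
Tm = 2·(10+8) + 4·(4+4) = 2·18 + 4·8 = 36 + 32 = 68°C.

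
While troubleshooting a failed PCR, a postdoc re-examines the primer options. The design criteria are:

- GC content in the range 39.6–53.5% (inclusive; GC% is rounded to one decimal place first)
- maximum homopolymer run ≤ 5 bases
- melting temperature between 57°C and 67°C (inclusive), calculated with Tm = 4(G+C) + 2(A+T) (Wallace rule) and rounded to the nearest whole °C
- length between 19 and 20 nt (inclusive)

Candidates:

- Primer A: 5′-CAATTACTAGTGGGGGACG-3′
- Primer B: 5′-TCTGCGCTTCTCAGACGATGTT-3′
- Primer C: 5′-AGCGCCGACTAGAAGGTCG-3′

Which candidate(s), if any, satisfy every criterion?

Primer A (19 nt, A=5 T=4 G=7 C=3): GC 10/19 = 52.6% ✓; longest run = 5 ✓; Tm = 2·9 + 4·10 = 58°C ✓; length 19 ✓ — passes.
Primer B (22 nt, A=3 T=8 G=5 C=6): GC 11/22 = 50.0% ✓; longest run = 2 ✓; Tm = 2·11 + 4·11 = 66°C ✓; length 22, outside 19–20 ✗ — fails.
Primer C (19 nt, A=5 T=2 G=7 C=5): GC 12/19 = 63.2%, outside 39.6–53.5% ✗; longest run = 2 ✓; Tm = 2·7 + 4·12 = 62°C ✓; length 19 ✓ — fails.

Primer A only.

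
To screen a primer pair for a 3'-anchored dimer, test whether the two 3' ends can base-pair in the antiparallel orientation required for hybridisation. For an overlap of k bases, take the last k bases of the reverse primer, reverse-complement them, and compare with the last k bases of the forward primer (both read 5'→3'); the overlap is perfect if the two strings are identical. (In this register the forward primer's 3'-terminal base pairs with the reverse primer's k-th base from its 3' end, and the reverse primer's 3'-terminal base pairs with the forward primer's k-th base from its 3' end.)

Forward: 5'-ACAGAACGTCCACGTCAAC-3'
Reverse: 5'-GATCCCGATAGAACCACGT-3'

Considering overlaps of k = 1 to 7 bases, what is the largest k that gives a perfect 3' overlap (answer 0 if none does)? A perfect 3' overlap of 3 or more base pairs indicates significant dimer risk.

Last 7 bases (5'→3') — forward …CGTCAAC, reverse …ACCACGT.
Reverse complement of the reverse primer's last 7 bases: ACGTGGT; its first k bases are the reverse complement of the reverse primer's last k bases, so a perfect k-base overlap needs the forward primer's last k bases to equal them.
Comparing (forward last k vs required): k=1: C vs A ✗; k=2: AC vs AC ✓; k=3: AAC vs ACG ✗; k=4: CAAC vs ACGT ✗; k=5: TCAAC vs ACGTG ✗; k=6: GTCAAC vs ACGTGG ✗; k=7: CGTCAAC vs ACGTGGT ✗.
Only k = 2 is perfect, so the longest perfect 3' overlap is 2.

Longest perfect overlap: 2 complementary base pairs; below the dimer-risk threshold (threshold 3).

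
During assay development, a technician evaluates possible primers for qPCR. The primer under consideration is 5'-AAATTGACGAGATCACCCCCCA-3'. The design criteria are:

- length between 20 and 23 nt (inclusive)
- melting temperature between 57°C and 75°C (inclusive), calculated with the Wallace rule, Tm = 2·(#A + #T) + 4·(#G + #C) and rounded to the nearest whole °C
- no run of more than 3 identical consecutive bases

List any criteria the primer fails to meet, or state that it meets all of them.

Fails: homopolymer run.

Base counts: A=8, T=3, G=3, C=8 (length 22).
length: length 22 ✓
Tm: Tm = 2·11 + 4·11 = 66°C ✓
homopolymer run: longest run = 6, exceeds 3 ✗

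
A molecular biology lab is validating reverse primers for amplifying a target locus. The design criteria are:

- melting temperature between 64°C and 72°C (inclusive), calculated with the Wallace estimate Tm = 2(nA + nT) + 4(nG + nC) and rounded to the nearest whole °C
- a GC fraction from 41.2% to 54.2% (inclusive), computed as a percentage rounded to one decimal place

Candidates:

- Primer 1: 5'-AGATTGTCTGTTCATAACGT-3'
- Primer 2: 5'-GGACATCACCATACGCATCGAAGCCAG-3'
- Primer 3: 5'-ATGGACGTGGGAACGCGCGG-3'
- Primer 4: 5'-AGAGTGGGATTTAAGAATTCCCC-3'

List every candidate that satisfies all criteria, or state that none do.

Primer 4 only.

Primer 1 (20 nt, A=5 T=8 G=4 C=3): Tm = 2·13 + 4·7 = 54°C, outside 64–72°C ✗; GC 7/20 = 35.0%, outside 41.2–54.2% ✗ — fails.
Primer 2 (27 nt, A=9 T=3 G=6 C=9): Tm = 2·12 + 4·15 = 84°C, outside 64–72°C ✗; GC 15/27 = 55.6%, outside 41.2–54.2% ✗ — fails.
Primer 3 (20 nt, A=4 T=2 G=10 C=4): Tm = 2·6 + 4·14 = 68°C ✓; GC 14/20 = 70.0%, outside 41.2–54.2% ✗ — fails.
Primer 4 (23 nt, A=7 T=6 G=6 C=4): Tm = 2·13 + 4·10 = 66°C ✓; GC 10/23 = 43.5% ✓ — passes.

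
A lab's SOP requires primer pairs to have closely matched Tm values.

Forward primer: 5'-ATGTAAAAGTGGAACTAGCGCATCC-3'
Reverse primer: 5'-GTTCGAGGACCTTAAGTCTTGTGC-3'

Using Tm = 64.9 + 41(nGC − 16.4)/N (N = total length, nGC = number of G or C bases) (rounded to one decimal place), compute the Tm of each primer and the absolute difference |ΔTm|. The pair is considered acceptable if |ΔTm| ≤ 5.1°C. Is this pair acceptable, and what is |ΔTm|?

|ΔTm| = 1.4°C; the pair is acceptable.

Forward: G+C = 11, N = 25 → Tm = 64.9 + 41·(11 − 16.4)/25 = 56.0°C.
Reverse: G+C = 12, N = 24 → Tm = 64.9 + 41·(12 − 16.4)/24 = 57.4°C.
|ΔTm| = |56.0 − 57.4| = 1.4°C, ≤ 5.1°C.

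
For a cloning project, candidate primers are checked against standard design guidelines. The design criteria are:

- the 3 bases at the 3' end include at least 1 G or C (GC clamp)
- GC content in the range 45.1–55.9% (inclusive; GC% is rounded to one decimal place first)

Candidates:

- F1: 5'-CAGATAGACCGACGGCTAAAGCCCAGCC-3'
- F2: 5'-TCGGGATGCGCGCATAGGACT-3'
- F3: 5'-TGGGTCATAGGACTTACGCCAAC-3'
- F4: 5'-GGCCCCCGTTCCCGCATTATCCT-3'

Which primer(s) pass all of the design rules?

F1 (28 nt, A=9 T=2 G=7 C=10): 3' end GCC has 3 G/C ✓; GC 17/28 = 60.7%, outside 45.1–55.9% ✗ — fails.
F2 (21 nt, A=4 T=4 G=8 C=5): 3' end ACT has 1 G/C ✓; GC 13/21 = 61.9%, outside 45.1–55.9% ✗ — fails.
F3 (23 nt, A=6 T=5 G=6 C=6): 3' end AAC has 1 G/C ✓; GC 12/23 = 52.2% ✓ — passes.
F4 (23 nt, A=2 T=6 G=4 C=11): 3' end CCT has 2 G/C ✓; GC 15/23 = 65.2%, outside 45.1–55.9% ✗ — fails.

F3 only.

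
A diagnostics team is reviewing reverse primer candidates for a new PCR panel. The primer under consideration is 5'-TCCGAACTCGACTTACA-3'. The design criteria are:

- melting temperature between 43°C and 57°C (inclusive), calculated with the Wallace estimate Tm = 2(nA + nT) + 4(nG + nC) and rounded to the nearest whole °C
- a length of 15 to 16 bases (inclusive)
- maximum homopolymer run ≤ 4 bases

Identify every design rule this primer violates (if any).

Base counts: A=5, T=4, G=2, C=6 (length 17).
Tm: Tm = 2·9 + 4·8 = 50°C ✓
length: length 17, outside 15–16 ✗
homopolymer run: longest run = 2 ✓

Fails: length.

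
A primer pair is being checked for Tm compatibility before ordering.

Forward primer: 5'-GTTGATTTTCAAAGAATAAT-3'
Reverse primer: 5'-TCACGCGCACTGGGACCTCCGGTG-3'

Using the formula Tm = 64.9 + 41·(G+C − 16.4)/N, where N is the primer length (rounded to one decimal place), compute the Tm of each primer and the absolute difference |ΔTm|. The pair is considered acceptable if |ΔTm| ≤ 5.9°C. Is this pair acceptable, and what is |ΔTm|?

|ΔTm| = 26.4°C; the pair is not acceptable.

Forward: G+C = 4, N = 20 → Tm = 64.9 + 41·(4 − 16.4)/20 = 39.5°C.
Reverse: G+C = 17, N = 24 → Tm = 64.9 + 41·(17 − 16.4)/24 = 65.9°C.
|ΔTm| = |39.5 − 65.9| = 26.4°C, > 5.9°C.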